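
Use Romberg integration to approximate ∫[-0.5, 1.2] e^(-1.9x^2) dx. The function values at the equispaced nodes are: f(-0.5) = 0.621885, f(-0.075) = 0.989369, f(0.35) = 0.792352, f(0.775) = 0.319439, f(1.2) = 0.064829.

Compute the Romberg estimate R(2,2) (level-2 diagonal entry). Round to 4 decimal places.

R(0,0) (trapezoid, 1 panel, h=1.7000): 0.583707
R(1,0) (trapezoid, 2 panels, h=0.8500): 0.965353
R(2,0) (trapezoid, 4 panels, h=0.4250): 1.038920
R(1,1) = 0.965353 + (0.965353 − 0.583707)/3 = 1.092568
R(2,1) = 1.038920 + (1.038920 − 0.965353)/3 = 1.063442
R(2,2) = 1.063442 + (1.063442 − 1.092568)/15 = 1.061500

1.0615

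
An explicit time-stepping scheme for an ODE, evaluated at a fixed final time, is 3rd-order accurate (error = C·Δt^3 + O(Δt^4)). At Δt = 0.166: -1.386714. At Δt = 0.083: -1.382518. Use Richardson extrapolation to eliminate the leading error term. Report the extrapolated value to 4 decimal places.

-1.3819

Extrapolated value = (8·A(Δt/2) − A(Δt)) / (8 − 1)
= (8·(-1.382518) − (-1.386714)) / 7
= -9.673430 / 7 = -1.381919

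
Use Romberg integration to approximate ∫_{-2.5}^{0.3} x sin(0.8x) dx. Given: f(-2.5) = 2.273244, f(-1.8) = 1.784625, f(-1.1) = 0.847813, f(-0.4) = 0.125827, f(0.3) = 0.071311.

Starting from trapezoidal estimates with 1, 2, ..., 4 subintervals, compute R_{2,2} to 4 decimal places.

R_{0,0} (trapezoid, 1 panel, h=2.8000): 3.282377
R_{1,0} (trapezoid, 2 panels, h=1.4000): 2.828127
R_{2,0} (trapezoid, 4 panels, h=0.7000): 2.751380
R_{1,1} = 2.828127 + (2.828127 − 3.282377)/3 = 2.676710
R_{2,1} = 2.751380 + (2.751380 − 2.828127)/3 = 2.725798
R_{2,2} = 2.725798 + (2.725798 − 2.676710)/15 = 2.729071

2.7291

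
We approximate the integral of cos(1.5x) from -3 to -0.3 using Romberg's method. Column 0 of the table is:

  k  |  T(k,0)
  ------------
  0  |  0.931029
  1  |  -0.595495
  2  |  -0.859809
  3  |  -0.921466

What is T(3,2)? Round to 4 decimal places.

-0.9416

Richardson extrapolation on the trapezoidal column (denominator 4−1=3):
T(2,1) = (4·(-0.859809) − (-0.595495)) / 3 = -0.947914
T(3,1) = (4·(-0.921466) − (-0.859809)) / 3 = -0.942018
T(3,2) = -0.942018 + (-0.942018 − (-0.947914))/15 = -0.941625
(Column j=1 coincides with Simpson's rule on the same nodes.)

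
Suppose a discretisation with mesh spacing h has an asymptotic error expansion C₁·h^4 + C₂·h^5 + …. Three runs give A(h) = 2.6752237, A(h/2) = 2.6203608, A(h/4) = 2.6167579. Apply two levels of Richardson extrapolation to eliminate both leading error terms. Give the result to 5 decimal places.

First eliminate the h^4 term (factor 2^4 = 16):
  B₁ = (16·2.6203608 − 2.6752237)/15 = 2.6167033
  B₂ = (16·2.6167579 − 2.6203608)/15 = 2.6165177
Then eliminate the h^5 term (factor 2^5 = 32):
  (32·2.6165177 − 2.6167033)/31 = 2.6165117

2.61651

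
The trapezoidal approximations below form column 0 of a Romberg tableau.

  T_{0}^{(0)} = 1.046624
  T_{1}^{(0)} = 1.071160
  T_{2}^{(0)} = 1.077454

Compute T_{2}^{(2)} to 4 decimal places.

Richardson extrapolation on the trapezoidal column (denominator 4−1=3):
T_{1}^{(1)} = (4·1.071160 − 1.046624) / 3 = 1.079339
T_{2}^{(1)} = 1.077454 + (1.077454 − 1.071160)/3 = 1.079552
T_{2}^{(2)} = (16·1.079552 − 1.079339) / 15 = 1.079566

1.0796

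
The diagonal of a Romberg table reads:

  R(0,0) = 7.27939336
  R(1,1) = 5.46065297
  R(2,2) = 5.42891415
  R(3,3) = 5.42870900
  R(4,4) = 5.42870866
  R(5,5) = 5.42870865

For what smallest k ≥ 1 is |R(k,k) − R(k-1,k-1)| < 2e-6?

|R(1,1) − R(0,0)| = 1.81874039 ≥ 2e-6
|R(2,2) − R(1,1)| = 0.03173882 ≥ 2e-6
|R(3,3) − R(2,2)| = 0.00020515 ≥ 2e-6
|R(4,4) − R(3,3)| = 0.00000034 < 2e-6

k = 4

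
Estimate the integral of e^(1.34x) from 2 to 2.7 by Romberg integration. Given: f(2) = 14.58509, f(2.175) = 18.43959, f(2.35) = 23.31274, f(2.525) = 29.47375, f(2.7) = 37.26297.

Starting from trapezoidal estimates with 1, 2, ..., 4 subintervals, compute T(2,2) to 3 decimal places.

16.924

T(0,0) (trapezoid, 1 panel, h=0.7000): 18.14682
T(1,0) (trapezoid, 2 panels, h=0.3500): 17.23287
T(2,0) (trapezoid, 4 panels, h=0.1750): 17.00127
T(1,1) = 17.23287 + (17.23287 − 18.14682)/3 = 16.92822
T(2,1) = 17.00127 + (17.00127 − 17.23287)/3 = 16.92407
T(2,2) = 16.92407 + (16.92407 − 16.92822)/15 = 16.92379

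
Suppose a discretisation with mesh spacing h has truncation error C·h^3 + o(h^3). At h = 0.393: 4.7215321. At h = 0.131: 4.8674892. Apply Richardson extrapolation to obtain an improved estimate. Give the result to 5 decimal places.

4.87310

The leading error scales as h^3; refining by a factor of 3 reduces it by 3^3 = 27.
Extrapolated value = (27·A(h/3) − A(h)) / (27 − 1)
= (27·4.8674892 − 4.7215321) / 26
= 126.7006763 / 26 = 4.8731029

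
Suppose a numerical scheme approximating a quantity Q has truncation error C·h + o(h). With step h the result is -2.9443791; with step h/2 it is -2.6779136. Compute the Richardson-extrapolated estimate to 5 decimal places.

-2.41145

The leading error scales as h; refining by a factor of 2 reduces it by 2^1 = 2.
Extrapolated value = (2·A(h/2) − A(h)) / (2 − 1)
= (2·(-2.6779136) − (-2.9443791)) / 1
= -2.4114481 / 1 = -2.4114481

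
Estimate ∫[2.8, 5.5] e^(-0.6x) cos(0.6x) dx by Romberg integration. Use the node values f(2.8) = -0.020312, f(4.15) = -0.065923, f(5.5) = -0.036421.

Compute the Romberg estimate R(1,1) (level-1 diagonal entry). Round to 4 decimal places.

-0.1442

R(0,0) (trapezoid, 1 panel, h=2.7000): -0.076590
R(1,0) (trapezoid, 2 panels, h=1.3500): -0.127291
R(1,1) = -0.127291 + (-0.127291 − (-0.076590))/3 = -0.144191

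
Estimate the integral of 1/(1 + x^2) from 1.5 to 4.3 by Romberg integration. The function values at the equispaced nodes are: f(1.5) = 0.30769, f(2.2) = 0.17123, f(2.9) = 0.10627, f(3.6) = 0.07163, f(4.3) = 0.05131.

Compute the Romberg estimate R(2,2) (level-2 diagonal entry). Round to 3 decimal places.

0.360

R(0,0) (trapezoid, 1 panel, h=2.8000): 0.50260
R(1,0) (trapezoid, 2 panels, h=1.4000): 0.40008
R(2,0) (trapezoid, 4 panels, h=0.7000): 0.37004
R(1,1) = 0.40008 + (0.40008 − 0.50260)/3 = 0.36591
R(2,1) = 0.37004 + (0.37004 − 0.40008)/3 = 0.36003
R(2,2) = 0.36003 + (0.36003 − 0.36591)/15 = 0.35964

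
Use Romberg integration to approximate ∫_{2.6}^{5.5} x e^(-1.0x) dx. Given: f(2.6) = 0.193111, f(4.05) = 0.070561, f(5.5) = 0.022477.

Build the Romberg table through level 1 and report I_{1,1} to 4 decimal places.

0.2406

I_{0,0} (trapezoid, 1 panel, h=2.9000): 0.312603
I_{1,0} (trapezoid, 2 panels, h=1.4500): 0.258615
I_{1,1} = 0.258615 + (0.258615 − 0.312603)/3 = 0.240619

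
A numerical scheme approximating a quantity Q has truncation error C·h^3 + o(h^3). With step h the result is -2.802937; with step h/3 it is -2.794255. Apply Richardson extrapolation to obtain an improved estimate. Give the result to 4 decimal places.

-2.7939

The leading error scales as h^3; refining by a factor of 3 reduces it by 3^3 = 27.
Extrapolated value = (27·A(h/3) − A(h)) / (27 − 1)
= (27·(-2.794255) − (-2.802937)) / 26
= -72.641948 / 26 = -2.793921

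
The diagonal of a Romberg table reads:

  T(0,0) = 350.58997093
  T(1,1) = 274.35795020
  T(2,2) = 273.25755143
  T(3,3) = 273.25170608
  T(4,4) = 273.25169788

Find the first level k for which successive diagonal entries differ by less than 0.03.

k = 3

|T(1,1) − T(0,0)| = 76.23202073 ≥ 0.03
|T(2,2) − T(1,1)| = 1.10039877 ≥ 0.03
|T(3,3) − T(2,2)| = 0.00584535 < 0.03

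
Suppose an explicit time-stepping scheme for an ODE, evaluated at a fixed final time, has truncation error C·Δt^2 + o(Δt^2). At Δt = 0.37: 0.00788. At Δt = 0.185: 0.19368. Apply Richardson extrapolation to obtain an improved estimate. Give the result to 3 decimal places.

Extrapolated value = (4·A(Δt/2) − A(Δt)) / (4 − 1)
= (4·0.19368 − 0.00788) / 3
= 0.76684 / 3 = 0.25561

0.256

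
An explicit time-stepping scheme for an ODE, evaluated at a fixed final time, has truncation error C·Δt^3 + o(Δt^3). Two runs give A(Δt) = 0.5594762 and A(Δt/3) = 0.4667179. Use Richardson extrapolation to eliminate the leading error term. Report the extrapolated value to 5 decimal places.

The leading error scales as Δt^3; refining by a factor of 3 reduces it by 3^3 = 27.
Extrapolated value = (27·A(Δt/3) − A(Δt)) / (27 − 1)
= (27·0.4667179 − 0.5594762) / 26
= 12.0419071 / 26 = 0.4631503

0.46315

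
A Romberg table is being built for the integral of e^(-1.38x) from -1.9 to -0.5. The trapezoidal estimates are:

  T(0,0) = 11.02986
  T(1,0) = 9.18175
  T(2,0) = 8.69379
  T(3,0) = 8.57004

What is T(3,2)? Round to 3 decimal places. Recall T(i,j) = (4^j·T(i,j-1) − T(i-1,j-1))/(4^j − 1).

8.529

Richardson extrapolation on the trapezoidal column (denominator 4−1=3):
T(2,1) = 8.69379 + (8.69379 − 9.18175)/3 = 8.53114
T(3,1) = 8.57004 + (8.57004 − 8.69379)/3 = 8.52879
T(3,2) = 8.52879 + (8.52879 − 8.53114)/15 = 8.52863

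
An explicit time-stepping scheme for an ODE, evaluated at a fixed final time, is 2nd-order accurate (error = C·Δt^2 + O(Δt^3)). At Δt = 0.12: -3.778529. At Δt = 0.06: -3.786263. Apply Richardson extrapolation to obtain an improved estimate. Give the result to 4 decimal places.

The leading error scales as Δt^2; refining by a factor of 2 reduces it by 2^2 = 4.
Extrapolated value = (4·A(Δt/2) − A(Δt)) / (4 − 1)
= (4·(-3.786263) − (-3.778529)) / 3
= -11.366523 / 3 = -3.788841

-3.7888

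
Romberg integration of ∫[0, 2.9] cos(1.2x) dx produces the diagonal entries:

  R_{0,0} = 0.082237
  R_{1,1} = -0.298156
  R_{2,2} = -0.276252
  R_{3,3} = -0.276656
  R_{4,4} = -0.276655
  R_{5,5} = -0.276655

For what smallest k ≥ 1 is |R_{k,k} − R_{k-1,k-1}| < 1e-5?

|R_{1,1} − R_{0,0}| = 0.380393 ≥ 1e-5
|R_{2,2} − R_{1,1}| = 0.021904 ≥ 1e-5
|R_{3,3} − R_{2,2}| = 0.000404 ≥ 1e-5
|R_{4,4} − R_{3,3}| = 0.000001 < 1e-5

k = 4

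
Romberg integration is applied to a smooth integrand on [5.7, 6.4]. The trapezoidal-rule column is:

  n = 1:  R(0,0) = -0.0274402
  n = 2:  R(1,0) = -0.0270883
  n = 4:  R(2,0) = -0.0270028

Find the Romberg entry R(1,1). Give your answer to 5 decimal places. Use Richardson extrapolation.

-0.02697

Richardson extrapolation on the trapezoidal column (denominator 4−1=3):
R(1,1) = (4·(-0.0270883) − (-0.0274402)) / 3 = -0.0269710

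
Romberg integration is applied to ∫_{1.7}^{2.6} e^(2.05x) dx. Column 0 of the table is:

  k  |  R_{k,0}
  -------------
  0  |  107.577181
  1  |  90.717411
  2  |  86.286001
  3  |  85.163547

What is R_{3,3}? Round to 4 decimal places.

84.7881

R_{1,1} = (4·90.717411 − 107.577181) / 3 = 85.097488
R_{2,1} = (4·86.286001 − 90.717411) / 3 = 84.808864
R_{3,1} = 85.163547 + (85.163547 − 86.286001)/3 = 84.789396
R_{2,2} = 84.808864 + (84.808864 − 85.097488)/15 = 84.789622
R_{3,2} = (16·84.789396 − 84.808864) / 15 = 84.788098
R_{3,3} = 84.788098 + (84.788098 − 84.789622)/63 = 84.788074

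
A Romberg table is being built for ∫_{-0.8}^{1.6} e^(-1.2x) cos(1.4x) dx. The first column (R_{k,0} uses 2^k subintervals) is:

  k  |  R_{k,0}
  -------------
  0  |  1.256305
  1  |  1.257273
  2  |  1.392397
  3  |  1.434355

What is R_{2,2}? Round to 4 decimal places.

1.4494

Richardson extrapolation on the trapezoidal column (denominator 4−1=3):
R_{1,1} = (4·1.257273 − 1.256305) / 3 = 1.257596
R_{2,1} = (4·1.392397 − 1.257273) / 3 = 1.437438
R_{2,2} = (16·1.437438 − 1.257596) / 15 = 1.449427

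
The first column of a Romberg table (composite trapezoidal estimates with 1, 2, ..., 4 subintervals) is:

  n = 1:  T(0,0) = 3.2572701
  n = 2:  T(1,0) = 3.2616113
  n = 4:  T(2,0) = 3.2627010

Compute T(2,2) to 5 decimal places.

Richardson extrapolation on the trapezoidal column (denominator 4−1=3):
T(1,1) = 3.2616113 + (3.2616113 − 3.2572701)/3 = 3.2630584
T(2,1) = 3.2627010 + (3.2627010 − 3.2616113)/3 = 3.2630642
T(2,2) = (16·3.2630642 − 3.2630584) / 15 = 3.2630646

3.26306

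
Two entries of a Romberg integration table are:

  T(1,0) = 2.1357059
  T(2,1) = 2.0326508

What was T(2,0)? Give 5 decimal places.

2.05841

From T(2,1) = (4·T(2,0) − T(1,0))/3, solve for T(2,0):
4·T(2,0) = 3·2.0326508 + 2.1357059 = 8.2336583
T(2,0) = 2.0584146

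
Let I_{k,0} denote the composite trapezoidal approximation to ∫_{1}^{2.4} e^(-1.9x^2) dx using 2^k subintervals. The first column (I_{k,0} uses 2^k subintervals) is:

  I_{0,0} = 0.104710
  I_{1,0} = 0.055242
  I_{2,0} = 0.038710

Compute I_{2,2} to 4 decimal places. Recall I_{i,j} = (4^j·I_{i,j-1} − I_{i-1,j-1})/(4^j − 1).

0.0328

Richardson extrapolation on the trapezoidal column (denominator 4−1=3):
I_{1,1} = (4·0.055242 − 0.104710) / 3 = 0.038753
I_{2,1} = 0.038710 + (0.038710 − 0.055242)/3 = 0.033199
I_{2,2} = (16·0.033199 − 0.038753) / 15 = 0.032829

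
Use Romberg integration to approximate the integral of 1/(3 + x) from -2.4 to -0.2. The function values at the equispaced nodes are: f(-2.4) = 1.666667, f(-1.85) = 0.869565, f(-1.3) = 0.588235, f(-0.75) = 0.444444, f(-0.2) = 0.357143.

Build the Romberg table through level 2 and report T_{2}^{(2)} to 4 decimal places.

T_{0}^{(0)} (trapezoid, 1 panel, h=2.2000): 2.226191
T_{1}^{(0)} (trapezoid, 2 panels, h=1.1000): 1.760154
T_{2}^{(0)} (trapezoid, 4 panels, h=0.5500): 1.602782
T_{1}^{(1)} = 1.760154 + (1.760154 − 2.226191)/3 = 1.604808
T_{2}^{(1)} = 1.602782 + (1.602782 − 1.760154)/3 = 1.550325
T_{2}^{(2)} = 1.550325 + (1.550325 − 1.604808)/15 = 1.546693

1.5467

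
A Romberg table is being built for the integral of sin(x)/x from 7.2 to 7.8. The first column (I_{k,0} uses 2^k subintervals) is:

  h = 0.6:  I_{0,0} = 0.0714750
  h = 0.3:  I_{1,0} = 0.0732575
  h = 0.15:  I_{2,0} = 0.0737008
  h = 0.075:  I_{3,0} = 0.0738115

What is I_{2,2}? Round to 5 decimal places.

I_{1,1} = 0.0732575 + (0.0732575 − 0.0714750)/3 = 0.0738517
I_{2,1} = 0.0737008 + (0.0737008 − 0.0732575)/3 = 0.0738486
I_{2,2} = 0.0738486 + (0.0738486 − 0.0738517)/15 = 0.0738484

0.07385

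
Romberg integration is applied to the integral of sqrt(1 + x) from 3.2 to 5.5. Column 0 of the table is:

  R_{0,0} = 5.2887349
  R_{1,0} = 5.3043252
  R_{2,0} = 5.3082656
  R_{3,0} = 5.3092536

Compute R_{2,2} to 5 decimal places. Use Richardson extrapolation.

5.30958

R_{1,1} = 5.3043252 + (5.3043252 − 5.2887349)/3 = 5.3095220
R_{2,1} = (4·5.3082656 − 5.3043252) / 3 = 5.3095791
R_{2,2} = 5.3095791 + (5.3095791 − 5.3095220)/15 = 5.3095829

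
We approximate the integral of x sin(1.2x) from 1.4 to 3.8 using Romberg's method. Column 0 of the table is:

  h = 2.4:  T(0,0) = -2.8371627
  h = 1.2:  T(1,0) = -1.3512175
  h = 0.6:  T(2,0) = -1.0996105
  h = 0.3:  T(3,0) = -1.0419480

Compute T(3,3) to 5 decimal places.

-1.02314

Richardson extrapolation on the trapezoidal column (denominator 4−1=3):
T(1,1) = (4·(-1.3512175) − (-2.8371627)) / 3 = -0.8559024
T(2,1) = (4·(-1.0996105) − (-1.3512175)) / 3 = -1.0157415
T(3,1) = (4·(-1.0419480) − (-1.0996105)) / 3 = -1.0227272
T(2,2) = -1.0157415 + (-1.0157415 − (-0.8559024))/15 = -1.0263974
T(3,2) = (16·(-1.0227272) − (-1.0157415)) / 15 = -1.0231929
T(3,3) = (64·(-1.0231929) − (-1.0263974)) / 63 = -1.0231420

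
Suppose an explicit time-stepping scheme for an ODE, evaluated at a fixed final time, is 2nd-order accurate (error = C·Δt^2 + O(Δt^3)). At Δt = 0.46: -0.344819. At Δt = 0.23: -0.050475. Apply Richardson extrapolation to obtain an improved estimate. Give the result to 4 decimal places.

0.0476

The leading error scales as Δt^2; refining by a factor of 2 reduces it by 2^2 = 4.
Extrapolated value = (4·A(Δt/2) − A(Δt)) / (4 − 1)
= (4·(-0.050475) − (-0.344819)) / 3
= 0.142919 / 3 = 0.047640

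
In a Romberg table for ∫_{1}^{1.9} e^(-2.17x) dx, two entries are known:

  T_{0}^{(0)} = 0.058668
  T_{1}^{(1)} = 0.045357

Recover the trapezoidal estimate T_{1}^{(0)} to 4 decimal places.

From T_{1}^{(1)} = (4·T_{1}^{(0)} − T_{0}^{(0)})/3, solve for T_{1}^{(0)}:
4·T_{1}^{(0)} = 3·0.045357 + 0.058668 = 0.194739
T_{1}^{(0)} = 0.048685

0.0487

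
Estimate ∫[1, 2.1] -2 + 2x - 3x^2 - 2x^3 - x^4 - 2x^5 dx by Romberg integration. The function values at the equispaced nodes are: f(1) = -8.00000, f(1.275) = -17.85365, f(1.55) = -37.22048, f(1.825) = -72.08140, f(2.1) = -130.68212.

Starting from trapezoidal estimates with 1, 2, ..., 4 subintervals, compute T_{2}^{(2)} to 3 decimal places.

T_{0}^{(0)} (trapezoid, 1 panel, h=1.1000): -76.27517
T_{1}^{(0)} (trapezoid, 2 panels, h=0.5500): -58.60885
T_{2}^{(0)} (trapezoid, 4 panels, h=0.2750): -54.03656
T_{1}^{(1)} = -58.60885 + (-58.60885 − (-76.27517))/3 = -52.72008
T_{2}^{(1)} = -54.03656 + (-54.03656 − (-58.60885))/3 = -52.51246
T_{2}^{(2)} = -52.51246 + (-52.51246 − (-52.72008))/15 = -52.49862

-52.499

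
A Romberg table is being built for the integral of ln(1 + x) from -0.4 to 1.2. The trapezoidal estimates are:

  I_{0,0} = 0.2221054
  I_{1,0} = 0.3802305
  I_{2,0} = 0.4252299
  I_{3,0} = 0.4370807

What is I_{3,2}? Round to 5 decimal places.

0.44108

Richardson extrapolation on the trapezoidal column (denominator 4−1=3):
I_{2,1} = (4·0.4252299 − 0.3802305) / 3 = 0.4402297
I_{3,1} = (4·0.4370807 − 0.4252299) / 3 = 0.4410310
I_{3,2} = (16·0.4410310 − 0.4402297) / 15 = 0.4410844
(Column j=1 coincides with Simpson's rule on the same nodes.)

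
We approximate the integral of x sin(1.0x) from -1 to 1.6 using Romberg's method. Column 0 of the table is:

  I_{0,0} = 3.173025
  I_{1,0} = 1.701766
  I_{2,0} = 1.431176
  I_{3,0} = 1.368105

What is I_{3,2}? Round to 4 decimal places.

1.3475

I_{2,1} = (4·1.431176 − 1.701766) / 3 = 1.340979
I_{3,1} = (4·1.368105 − 1.431176) / 3 = 1.347081
I_{3,2} = 1.347081 + (1.347081 − 1.340979)/15 = 1.347488
(Column j=1 coincides with Simpson's rule on the same nodes.)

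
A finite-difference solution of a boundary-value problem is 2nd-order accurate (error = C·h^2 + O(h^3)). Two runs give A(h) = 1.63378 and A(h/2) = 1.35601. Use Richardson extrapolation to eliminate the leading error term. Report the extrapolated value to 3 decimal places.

1.263

Extrapolated value = (4·A(h/2) − A(h)) / (4 − 1)
= (4·1.35601 − 1.63378) / 3
= 3.79026 / 3 = 1.26342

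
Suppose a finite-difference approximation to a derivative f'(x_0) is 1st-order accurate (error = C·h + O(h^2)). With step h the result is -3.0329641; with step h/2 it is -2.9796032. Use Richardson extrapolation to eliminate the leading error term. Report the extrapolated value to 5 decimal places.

The leading error scales as h; refining by a factor of 2 reduces it by 2^1 = 2.
Extrapolated value = (2·A(h/2) − A(h)) / (2 − 1)
= (2·(-2.9796032) − (-3.0329641)) / 1
= -2.9262423 / 1 = -2.9262423

-2.92624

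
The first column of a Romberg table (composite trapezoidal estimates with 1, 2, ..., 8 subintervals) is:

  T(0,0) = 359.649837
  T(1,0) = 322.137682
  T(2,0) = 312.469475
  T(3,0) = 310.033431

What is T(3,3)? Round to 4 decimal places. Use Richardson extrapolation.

309.2197

Richardson extrapolation on the trapezoidal column (denominator 4−1=3):
T(1,1) = (4·322.137682 − 359.649837) / 3 = 309.633630
T(2,1) = 312.469475 + (312.469475 − 322.137682)/3 = 309.246739
T(3,1) = (4·310.033431 − 312.469475) / 3 = 309.221416
T(2,2) = (16·309.246739 − 309.633630) / 15 = 309.220946
T(3,2) = (16·309.221416 − 309.246739) / 15 = 309.219728
T(3,3) = 309.219728 + (309.219728 − 309.220946)/63 = 309.219709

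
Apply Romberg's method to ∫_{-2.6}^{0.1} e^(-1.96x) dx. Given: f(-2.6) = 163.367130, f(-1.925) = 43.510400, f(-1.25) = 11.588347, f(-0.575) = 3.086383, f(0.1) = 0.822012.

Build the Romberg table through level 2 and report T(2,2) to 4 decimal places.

83.3844

T(0,0) (trapezoid, 1 panel, h=2.7000): 221.655342
T(1,0) (trapezoid, 2 panels, h=1.3500): 126.471939
T(2,0) (trapezoid, 4 panels, h=0.6750): 94.688798
T(1,1) = 126.471939 + (126.471939 − 221.655342)/3 = 94.744138
T(2,1) = 94.688798 + (94.688798 − 126.471939)/3 = 84.094418
T(2,2) = 84.094418 + (84.094418 − 94.744138)/15 = 83.384437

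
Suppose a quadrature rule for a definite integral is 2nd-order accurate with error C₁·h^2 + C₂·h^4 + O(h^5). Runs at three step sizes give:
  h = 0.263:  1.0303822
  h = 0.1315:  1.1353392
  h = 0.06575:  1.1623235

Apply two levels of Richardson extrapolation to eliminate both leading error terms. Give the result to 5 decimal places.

1.17138

First eliminate the h^2 term (factor 2^2 = 4):
  B₁ = (4·1.1353392 − 1.0303822)/3 = 1.1703249
  B₂ = (4·1.1623235 − 1.1353392)/3 = 1.1713183
Then eliminate the h^4 term (factor 2^4 = 16):
  (16·1.1713183 − 1.1703249)/15 = 1.1713845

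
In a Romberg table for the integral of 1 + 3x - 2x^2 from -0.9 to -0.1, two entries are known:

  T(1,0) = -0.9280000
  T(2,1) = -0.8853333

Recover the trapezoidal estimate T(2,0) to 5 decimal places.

From T(2,1) = (4·T(2,0) − T(1,0))/3, solve for T(2,0):
4·T(2,0) = 3·(-0.8853333) + (-0.9280000) = -3.5839999
T(2,0) = -0.8960000

-0.89600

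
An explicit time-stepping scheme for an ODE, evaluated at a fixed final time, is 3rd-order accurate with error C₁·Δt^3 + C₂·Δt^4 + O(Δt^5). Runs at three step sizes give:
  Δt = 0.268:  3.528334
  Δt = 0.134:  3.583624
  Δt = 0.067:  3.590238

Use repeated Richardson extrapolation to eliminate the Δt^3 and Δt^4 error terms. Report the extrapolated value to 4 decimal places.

First eliminate the Δt^3 term (factor 2^3 = 8):
  B₁ = (8·3.583624 − 3.528334)/7 = 3.591523
  B₂ = (8·3.590238 − 3.583624)/7 = 3.591183
Then eliminate the Δt^4 term (factor 2^4 = 16):
  (16·3.591183 − 3.591523)/15 = 3.591160

3.5912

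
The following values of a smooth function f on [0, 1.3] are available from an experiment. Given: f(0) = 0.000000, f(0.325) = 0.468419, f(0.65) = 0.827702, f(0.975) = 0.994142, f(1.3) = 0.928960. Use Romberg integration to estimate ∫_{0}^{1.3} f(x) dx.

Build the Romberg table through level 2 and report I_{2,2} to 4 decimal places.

0.9134

I_{0,0} (trapezoid, 1 panel, h=1.3000): 0.603824
I_{1,0} (trapezoid, 2 panels, h=0.6500): 0.839918
I_{2,0} (trapezoid, 4 panels, h=0.3250): 0.895291
I_{1,1} = 0.839918 + (0.839918 − 0.603824)/3 = 0.918616
I_{2,1} = 0.895291 + (0.895291 − 0.839918)/3 = 0.913749
I_{2,2} = 0.913749 + (0.913749 − 0.918616)/15 = 0.913425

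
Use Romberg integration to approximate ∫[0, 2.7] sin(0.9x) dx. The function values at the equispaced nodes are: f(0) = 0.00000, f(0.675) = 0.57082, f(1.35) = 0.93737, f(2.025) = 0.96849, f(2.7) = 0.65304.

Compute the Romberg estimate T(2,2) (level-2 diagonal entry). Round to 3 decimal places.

T(0,0) (trapezoid, 1 panel, h=2.7000): 0.88160
T(1,0) (trapezoid, 2 panels, h=1.3500): 1.70625
T(2,0) (trapezoid, 4 panels, h=0.6750): 1.89216
T(1,1) = 1.70625 + (1.70625 − 0.88160)/3 = 1.98113
T(2,1) = 1.89216 + (1.89216 − 1.70625)/3 = 1.95413
T(2,2) = 1.95413 + (1.95413 − 1.98113)/15 = 1.95233

1.952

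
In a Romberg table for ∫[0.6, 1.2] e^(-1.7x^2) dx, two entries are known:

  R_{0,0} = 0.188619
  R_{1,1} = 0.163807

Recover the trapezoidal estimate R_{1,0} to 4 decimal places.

From R_{1,1} = (4·R_{1,0} − R_{0,0})/3, solve for R_{1,0}:
4·R_{1,0} = 3·0.163807 + 0.188619 = 0.680040
R_{1,0} = 0.170010

0.1700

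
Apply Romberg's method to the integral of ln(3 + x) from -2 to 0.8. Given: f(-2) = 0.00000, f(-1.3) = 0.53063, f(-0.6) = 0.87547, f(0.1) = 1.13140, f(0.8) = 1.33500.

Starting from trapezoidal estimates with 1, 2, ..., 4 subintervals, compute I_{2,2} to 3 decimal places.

2.272

I_{0,0} (trapezoid, 1 panel, h=2.8000): 1.86900
I_{1,0} (trapezoid, 2 panels, h=1.4000): 2.16016
I_{2,0} (trapezoid, 4 panels, h=0.7000): 2.24350
I_{1,1} = 2.16016 + (2.16016 − 1.86900)/3 = 2.25721
I_{2,1} = 2.24350 + (2.24350 − 2.16016)/3 = 2.27128
I_{2,2} = 2.27128 + (2.27128 − 2.25721)/15 = 2.27222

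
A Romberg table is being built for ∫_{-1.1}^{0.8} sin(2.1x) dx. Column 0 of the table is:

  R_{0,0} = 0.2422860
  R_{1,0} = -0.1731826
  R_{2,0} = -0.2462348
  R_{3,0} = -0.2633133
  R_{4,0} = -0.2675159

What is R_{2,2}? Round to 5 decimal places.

R_{1,1} = -0.1731826 + (-0.1731826 − 0.2422860)/3 = -0.3116721
R_{2,1} = -0.2462348 + (-0.2462348 − (-0.1731826))/3 = -0.2705855
R_{2,2} = -0.2705855 + (-0.2705855 − (-0.3116721))/15 = -0.2678464
(Column j=1 coincides with Simpson's rule on the same nodes.)

-0.26785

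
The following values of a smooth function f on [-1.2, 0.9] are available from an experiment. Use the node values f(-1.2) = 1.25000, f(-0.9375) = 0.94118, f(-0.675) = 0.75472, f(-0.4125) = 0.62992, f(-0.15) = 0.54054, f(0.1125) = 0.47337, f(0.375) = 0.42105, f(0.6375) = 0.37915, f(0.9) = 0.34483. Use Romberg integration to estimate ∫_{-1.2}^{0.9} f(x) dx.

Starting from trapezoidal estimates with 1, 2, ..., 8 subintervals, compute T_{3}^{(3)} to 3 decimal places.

1.288

T_{0}^{(0)} (trapezoid, 1 panel, h=2.1000): 1.67457
T_{1}^{(0)} (trapezoid, 2 panels, h=1.0500): 1.40485
T_{2}^{(0)} (trapezoid, 4 panels, h=0.5250): 1.31971
T_{3}^{(0)} (trapezoid, 8 panels, h=0.2625): 1.29605
T_{1}^{(1)} = 1.40485 + (1.40485 − 1.67457)/3 = 1.31494
T_{2}^{(1)} = 1.31971 + (1.31971 − 1.40485)/3 = 1.29133
T_{3}^{(1)} = 1.29605 + (1.29605 − 1.31971)/3 = 1.28816
T_{2}^{(2)} = 1.29133 + (1.29133 − 1.31494)/15 = 1.28976
T_{3}^{(2)} = 1.28816 + (1.28816 − 1.29133)/15 = 1.28795
T_{3}^{(3)} = 1.28795 + (1.28795 − 1.28976)/63 = 1.28792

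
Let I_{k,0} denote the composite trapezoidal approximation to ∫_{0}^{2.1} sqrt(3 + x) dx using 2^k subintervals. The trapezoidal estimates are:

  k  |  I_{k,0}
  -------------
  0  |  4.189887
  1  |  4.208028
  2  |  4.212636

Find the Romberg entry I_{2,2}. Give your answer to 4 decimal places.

4.2142

Richardson extrapolation on the trapezoidal column (denominator 4−1=3):
I_{1,1} = (4·4.208028 − 4.189887) / 3 = 4.214075
I_{2,1} = (4·4.212636 − 4.208028) / 3 = 4.214172
I_{2,2} = (16·4.214172 − 4.214075) / 15 = 4.214178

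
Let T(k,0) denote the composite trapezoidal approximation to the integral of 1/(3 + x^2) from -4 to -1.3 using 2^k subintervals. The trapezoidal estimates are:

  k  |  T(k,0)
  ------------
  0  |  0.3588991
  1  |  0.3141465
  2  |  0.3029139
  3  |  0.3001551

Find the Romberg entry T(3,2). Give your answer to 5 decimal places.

0.29924

Richardson extrapolation on the trapezoidal column (denominator 4−1=3):
T(2,1) = 0.3029139 + (0.3029139 − 0.3141465)/3 = 0.2991697
T(3,1) = (4·0.3001551 − 0.3029139) / 3 = 0.2992355
T(3,2) = (16·0.2992355 − 0.2991697) / 15 = 0.2992399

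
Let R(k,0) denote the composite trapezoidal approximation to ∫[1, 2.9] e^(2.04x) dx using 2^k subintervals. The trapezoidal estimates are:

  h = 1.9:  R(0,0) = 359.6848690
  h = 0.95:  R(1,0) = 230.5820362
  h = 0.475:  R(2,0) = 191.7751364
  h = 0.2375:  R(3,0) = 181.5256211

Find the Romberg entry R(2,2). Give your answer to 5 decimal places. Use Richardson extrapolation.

178.25895

Richardson extrapolation on the trapezoidal column (denominator 4−1=3):
R(1,1) = (4·230.5820362 − 359.6848690) / 3 = 187.5477586
R(2,1) = 191.7751364 + (191.7751364 − 230.5820362)/3 = 178.8395031
R(2,2) = 178.8395031 + (178.8395031 − 187.5477586)/15 = 178.2589527
(Column j=1 coincides with Simpson's rule on the same nodes.)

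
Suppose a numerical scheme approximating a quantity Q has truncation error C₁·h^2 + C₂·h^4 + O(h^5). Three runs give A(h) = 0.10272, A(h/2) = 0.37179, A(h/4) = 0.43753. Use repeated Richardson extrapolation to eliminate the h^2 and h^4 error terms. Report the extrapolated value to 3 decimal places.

0.459

First eliminate the h^2 term (factor 2^2 = 4):
  B₁ = (4·0.37179 − 0.10272)/3 = 0.46148
  B₂ = (4·0.43753 − 0.37179)/3 = 0.45944
Then eliminate the h^4 term (factor 2^4 = 16):
  (16·0.45944 − 0.46148)/15 = 0.45930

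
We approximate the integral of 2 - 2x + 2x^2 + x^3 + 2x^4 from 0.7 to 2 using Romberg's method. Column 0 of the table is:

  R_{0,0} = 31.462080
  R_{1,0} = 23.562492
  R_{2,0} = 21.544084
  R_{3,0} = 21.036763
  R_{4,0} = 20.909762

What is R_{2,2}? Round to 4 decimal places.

20.8674

Richardson extrapolation on the trapezoidal column (denominator 4−1=3):
R_{1,1} = (4·23.562492 − 31.462080) / 3 = 20.929296
R_{2,1} = (4·21.544084 − 23.562492) / 3 = 20.871281
R_{2,2} = (16·20.871281 − 20.929296) / 15 = 20.867413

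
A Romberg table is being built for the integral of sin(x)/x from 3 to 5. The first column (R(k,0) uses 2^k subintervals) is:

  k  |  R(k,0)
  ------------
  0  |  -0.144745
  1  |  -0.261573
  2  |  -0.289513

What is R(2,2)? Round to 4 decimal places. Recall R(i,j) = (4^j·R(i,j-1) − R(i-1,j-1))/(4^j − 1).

Richardson extrapolation on the trapezoidal column (denominator 4−1=3):
R(1,1) = (4·(-0.261573) − (-0.144745)) / 3 = -0.300516
R(2,1) = (4·(-0.289513) − (-0.261573)) / 3 = -0.298826
R(2,2) = (16·(-0.298826) − (-0.300516)) / 15 = -0.298713
(Column j=1 coincides with Simpson's rule on the same nodes.)

-0.2987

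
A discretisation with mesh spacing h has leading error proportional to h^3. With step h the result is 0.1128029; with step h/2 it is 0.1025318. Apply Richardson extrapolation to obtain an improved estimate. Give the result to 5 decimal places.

0.10106

Extrapolated value = (8·A(h/2) − A(h)) / (8 − 1)
= (8·0.1025318 − 0.1128029) / 7
= 0.7074515 / 7 = 0.1010645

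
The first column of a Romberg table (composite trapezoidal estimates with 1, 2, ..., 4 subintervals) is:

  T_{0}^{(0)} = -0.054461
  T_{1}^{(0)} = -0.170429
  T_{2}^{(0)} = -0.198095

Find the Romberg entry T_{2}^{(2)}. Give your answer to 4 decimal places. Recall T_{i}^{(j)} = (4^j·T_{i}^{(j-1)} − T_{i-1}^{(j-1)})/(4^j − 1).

-0.2072

Richardson extrapolation on the trapezoidal column (denominator 4−1=3):
T_{1}^{(1)} = -0.170429 + (-0.170429 − (-0.054461))/3 = -0.209085
T_{2}^{(1)} = -0.198095 + (-0.198095 − (-0.170429))/3 = -0.207317
T_{2}^{(2)} = -0.207317 + (-0.207317 − (-0.209085))/15 = -0.207199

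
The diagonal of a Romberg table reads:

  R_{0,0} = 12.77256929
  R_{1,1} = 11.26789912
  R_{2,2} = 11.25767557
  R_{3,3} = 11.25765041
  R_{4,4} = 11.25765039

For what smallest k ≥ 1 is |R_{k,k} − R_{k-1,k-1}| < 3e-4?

k = 3

|R_{1,1} − R_{0,0}| = 1.50467017 ≥ 3e-4
|R_{2,2} − R_{1,1}| = 0.01022355 ≥ 3e-4
|R_{3,3} − R_{2,2}| = 0.00002516 < 3e-4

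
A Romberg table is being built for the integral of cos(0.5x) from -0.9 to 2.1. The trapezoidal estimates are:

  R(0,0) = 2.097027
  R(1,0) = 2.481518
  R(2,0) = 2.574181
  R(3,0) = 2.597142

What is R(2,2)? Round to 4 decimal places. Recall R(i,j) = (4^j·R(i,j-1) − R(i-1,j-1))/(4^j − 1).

2.6048

Richardson extrapolation on the trapezoidal column (denominator 4−1=3):
R(1,1) = (4·2.481518 − 2.097027) / 3 = 2.609682
R(2,1) = 2.574181 + (2.574181 − 2.481518)/3 = 2.605069
R(2,2) = 2.605069 + (2.605069 − 2.609682)/15 = 2.604761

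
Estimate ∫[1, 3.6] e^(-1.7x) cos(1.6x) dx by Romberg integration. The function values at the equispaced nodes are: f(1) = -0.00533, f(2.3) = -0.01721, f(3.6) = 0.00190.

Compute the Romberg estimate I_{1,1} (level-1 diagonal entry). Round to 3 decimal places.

I_{0,0} (trapezoid, 1 panel, h=2.6000): -0.00446
I_{1,0} (trapezoid, 2 panels, h=1.3000): -0.02460
I_{1,1} = -0.02460 + (-0.02460 − (-0.00446))/3 = -0.03131

-0.031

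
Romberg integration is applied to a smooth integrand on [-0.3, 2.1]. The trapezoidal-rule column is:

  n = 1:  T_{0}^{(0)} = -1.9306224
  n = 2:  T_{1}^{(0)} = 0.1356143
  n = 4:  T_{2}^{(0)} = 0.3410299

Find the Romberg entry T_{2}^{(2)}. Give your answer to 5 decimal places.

0.38184

Richardson extrapolation on the trapezoidal column (denominator 4−1=3):
T_{1}^{(1)} = 0.1356143 + (0.1356143 − (-1.9306224))/3 = 0.8243599
T_{2}^{(1)} = 0.3410299 + (0.3410299 − 0.1356143)/3 = 0.4095018
T_{2}^{(2)} = (16·0.4095018 − 0.8243599) / 15 = 0.3818446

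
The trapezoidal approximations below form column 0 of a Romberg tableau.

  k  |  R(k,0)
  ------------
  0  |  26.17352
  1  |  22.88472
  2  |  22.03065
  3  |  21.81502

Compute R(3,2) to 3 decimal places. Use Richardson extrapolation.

21.743

Richardson extrapolation on the trapezoidal column (denominator 4−1=3):
R(2,1) = 22.03065 + (22.03065 − 22.88472)/3 = 21.74596
R(3,1) = (4·21.81502 − 22.03065) / 3 = 21.74314
R(3,2) = 21.74314 + (21.74314 − 21.74596)/15 = 21.74295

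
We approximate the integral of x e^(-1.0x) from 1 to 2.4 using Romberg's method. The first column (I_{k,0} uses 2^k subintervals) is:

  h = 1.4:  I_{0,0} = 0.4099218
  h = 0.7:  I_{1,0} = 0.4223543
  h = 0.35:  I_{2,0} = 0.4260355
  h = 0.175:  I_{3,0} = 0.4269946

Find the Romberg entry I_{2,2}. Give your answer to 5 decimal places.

0.42731

I_{1,1} = (4·0.4223543 − 0.4099218) / 3 = 0.4264985
I_{2,1} = (4·0.4260355 − 0.4223543) / 3 = 0.4272626
I_{2,2} = 0.4272626 + (0.4272626 − 0.4264985)/15 = 0.4273135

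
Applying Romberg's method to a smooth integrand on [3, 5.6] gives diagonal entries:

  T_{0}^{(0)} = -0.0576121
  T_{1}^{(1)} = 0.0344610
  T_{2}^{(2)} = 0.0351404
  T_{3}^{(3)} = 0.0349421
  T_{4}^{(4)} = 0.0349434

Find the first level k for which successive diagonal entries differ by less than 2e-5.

|T_{1}^{(1)} − T_{0}^{(0)}| = 0.0920731 ≥ 2e-5
|T_{2}^{(2)} − T_{1}^{(1)}| = 0.0006794 ≥ 2e-5
|T_{3}^{(3)} − T_{2}^{(2)}| = 0.0001983 ≥ 2e-5
|T_{4}^{(4)} − T_{3}^{(3)}| = 0.0000013 < 2e-5

k = 4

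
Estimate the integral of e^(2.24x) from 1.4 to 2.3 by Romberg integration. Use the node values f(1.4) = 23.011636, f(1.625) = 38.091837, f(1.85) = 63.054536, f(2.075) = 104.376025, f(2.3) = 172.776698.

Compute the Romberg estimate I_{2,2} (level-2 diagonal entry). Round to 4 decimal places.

66.8614

I_{0,0} (trapezoid, 1 panel, h=0.9000): 88.104750
I_{1,0} (trapezoid, 2 panels, h=0.4500): 72.426916
I_{2,0} (trapezoid, 4 panels, h=0.2250): 68.268727
I_{1,1} = 72.426916 + (72.426916 − 88.104750)/3 = 67.200971
I_{2,1} = 68.268727 + (68.268727 − 72.426916)/3 = 66.882664
I_{2,2} = 66.882664 + (66.882664 − 67.200971)/15 = 66.861444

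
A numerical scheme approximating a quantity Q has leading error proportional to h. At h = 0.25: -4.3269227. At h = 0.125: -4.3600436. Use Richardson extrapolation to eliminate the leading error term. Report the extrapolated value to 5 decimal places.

The leading error scales as h; refining by a factor of 2 reduces it by 2^1 = 2.
Extrapolated value = (2·A(h/2) − A(h)) / (2 − 1)
= (2·(-4.3600436) − (-4.3269227)) / 1
= -4.3931645 / 1 = -4.3931645

-4.39316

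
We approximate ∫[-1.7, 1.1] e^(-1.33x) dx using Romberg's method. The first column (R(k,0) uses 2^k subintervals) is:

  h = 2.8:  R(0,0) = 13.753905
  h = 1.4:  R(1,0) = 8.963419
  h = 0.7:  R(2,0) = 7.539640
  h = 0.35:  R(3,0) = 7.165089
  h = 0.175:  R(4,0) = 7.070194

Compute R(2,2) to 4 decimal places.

7.0449

Richardson extrapolation on the trapezoidal column (denominator 4−1=3):
R(1,1) = 8.963419 + (8.963419 − 13.753905)/3 = 7.366590
R(2,1) = 7.539640 + (7.539640 − 8.963419)/3 = 7.065047
R(2,2) = 7.065047 + (7.065047 − 7.366590)/15 = 7.044944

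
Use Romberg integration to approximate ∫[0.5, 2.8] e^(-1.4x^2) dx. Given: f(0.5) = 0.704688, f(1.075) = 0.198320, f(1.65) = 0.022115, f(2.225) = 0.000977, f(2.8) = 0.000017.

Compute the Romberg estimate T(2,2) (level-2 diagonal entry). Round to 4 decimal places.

T(0,0) (trapezoid, 1 panel, h=2.3000): 0.810411
T(1,0) (trapezoid, 2 panels, h=1.1500): 0.430638
T(2,0) (trapezoid, 4 panels, h=0.5750): 0.329915
T(1,1) = 0.430638 + (0.430638 − 0.810411)/3 = 0.304047
T(2,1) = 0.329915 + (0.329915 − 0.430638)/3 = 0.296341
T(2,2) = 0.296341 + (0.296341 − 0.304047)/15 = 0.295827

0.2958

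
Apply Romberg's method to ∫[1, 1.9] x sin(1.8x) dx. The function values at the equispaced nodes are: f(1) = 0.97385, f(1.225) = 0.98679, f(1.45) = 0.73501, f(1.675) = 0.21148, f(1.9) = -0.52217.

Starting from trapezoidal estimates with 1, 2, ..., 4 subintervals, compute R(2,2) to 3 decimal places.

0.503

R(0,0) (trapezoid, 1 panel, h=0.9000): 0.20326
R(1,0) (trapezoid, 2 panels, h=0.4500): 0.43238
R(2,0) (trapezoid, 4 panels, h=0.2250): 0.48580
R(1,1) = 0.43238 + (0.43238 − 0.20326)/3 = 0.50875
R(2,1) = 0.48580 + (0.48580 − 0.43238)/3 = 0.50361
R(2,2) = 0.50361 + (0.50361 − 0.50875)/15 = 0.50327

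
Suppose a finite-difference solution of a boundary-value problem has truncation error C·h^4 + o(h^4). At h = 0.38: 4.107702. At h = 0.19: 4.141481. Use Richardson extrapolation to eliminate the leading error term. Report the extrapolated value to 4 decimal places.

4.1437

Extrapolated value = (16·A(h/2) − A(h)) / (16 − 1)
= (16·4.141481 − 4.107702) / 15
= 62.155994 / 15 = 4.143733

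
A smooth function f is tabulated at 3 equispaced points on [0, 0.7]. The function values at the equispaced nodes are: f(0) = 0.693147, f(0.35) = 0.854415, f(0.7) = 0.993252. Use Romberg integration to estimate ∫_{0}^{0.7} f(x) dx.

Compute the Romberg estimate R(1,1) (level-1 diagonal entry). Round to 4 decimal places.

0.5955

R(0,0) (trapezoid, 1 panel, h=0.7000): 0.590240
R(1,0) (trapezoid, 2 panels, h=0.3500): 0.594165
R(1,1) = 0.594165 + (0.594165 − 0.590240)/3 = 0.595473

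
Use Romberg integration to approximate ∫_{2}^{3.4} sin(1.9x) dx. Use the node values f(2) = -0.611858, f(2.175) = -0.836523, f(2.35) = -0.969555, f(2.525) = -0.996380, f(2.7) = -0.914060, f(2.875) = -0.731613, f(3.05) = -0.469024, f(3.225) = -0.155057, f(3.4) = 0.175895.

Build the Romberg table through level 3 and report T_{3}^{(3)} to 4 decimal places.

T_{0}^{(0)} (trapezoid, 1 panel, h=1.4000): -0.305174
T_{1}^{(0)} (trapezoid, 2 panels, h=0.7000): -0.792429
T_{2}^{(0)} (trapezoid, 4 panels, h=0.3500): -0.899717
T_{3}^{(0)} (trapezoid, 8 panels, h=0.1750): -0.925784
T_{1}^{(1)} = -0.792429 + (-0.792429 − (-0.305174))/3 = -0.954847
T_{2}^{(1)} = -0.899717 + (-0.899717 − (-0.792429))/3 = -0.935480
T_{3}^{(1)} = -0.925784 + (-0.925784 − (-0.899717))/3 = -0.934473
T_{2}^{(2)} = -0.935480 + (-0.935480 − (-0.954847))/15 = -0.934189
T_{3}^{(2)} = -0.934473 + (-0.934473 − (-0.935480))/15 = -0.934406
T_{3}^{(3)} = -0.934406 + (-0.934406 − (-0.934189))/63 = -0.934409

-0.9344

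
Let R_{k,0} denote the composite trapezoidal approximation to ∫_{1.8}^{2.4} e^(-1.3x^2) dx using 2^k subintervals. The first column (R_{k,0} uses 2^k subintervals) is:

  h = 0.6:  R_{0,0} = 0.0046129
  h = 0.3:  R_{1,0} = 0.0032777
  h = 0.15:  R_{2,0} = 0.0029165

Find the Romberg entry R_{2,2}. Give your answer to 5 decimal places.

0.00279

Richardson extrapolation on the trapezoidal column (denominator 4−1=3):
R_{1,1} = 0.0032777 + (0.0032777 − 0.0046129)/3 = 0.0028326
R_{2,1} = 0.0029165 + (0.0029165 − 0.0032777)/3 = 0.0027961
R_{2,2} = 0.0027961 + (0.0027961 − 0.0028326)/15 = 0.0027937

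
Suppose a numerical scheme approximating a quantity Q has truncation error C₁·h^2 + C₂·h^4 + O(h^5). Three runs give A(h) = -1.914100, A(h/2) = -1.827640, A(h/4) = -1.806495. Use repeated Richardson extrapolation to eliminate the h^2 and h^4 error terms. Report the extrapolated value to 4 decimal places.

First eliminate the h^2 term (factor 2^2 = 4):
  B₁ = (4·(-1.827640) − (-1.914100))/3 = -1.798820
  B₂ = (4·(-1.806495) − (-1.827640))/3 = -1.799447
Then eliminate the h^4 term (factor 2^4 = 16):
  (16·(-1.799447) − (-1.798820))/15 = -1.799489

-1.7995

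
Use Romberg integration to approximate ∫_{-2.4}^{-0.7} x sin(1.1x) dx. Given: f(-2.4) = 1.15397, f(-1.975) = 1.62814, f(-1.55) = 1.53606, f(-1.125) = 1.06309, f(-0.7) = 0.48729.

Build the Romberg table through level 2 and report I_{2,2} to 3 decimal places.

I_{0,0} (trapezoid, 1 panel, h=1.7000): 1.39507
I_{1,0} (trapezoid, 2 panels, h=0.8500): 2.00319
I_{2,0} (trapezoid, 4 panels, h=0.4250): 2.14537
I_{1,1} = 2.00319 + (2.00319 − 1.39507)/3 = 2.20590
I_{2,1} = 2.14537 + (2.14537 − 2.00319)/3 = 2.19276
I_{2,2} = 2.19276 + (2.19276 − 2.20590)/15 = 2.19188

2.192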